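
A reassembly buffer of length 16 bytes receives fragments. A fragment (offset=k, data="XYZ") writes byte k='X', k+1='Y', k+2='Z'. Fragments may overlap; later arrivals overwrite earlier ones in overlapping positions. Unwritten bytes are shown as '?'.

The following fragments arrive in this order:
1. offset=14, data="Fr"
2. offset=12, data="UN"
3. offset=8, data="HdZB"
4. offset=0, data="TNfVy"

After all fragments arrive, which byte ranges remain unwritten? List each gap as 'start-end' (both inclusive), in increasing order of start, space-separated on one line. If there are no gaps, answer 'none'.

Fragment 1: offset=14 len=2
Fragment 2: offset=12 len=2
Fragment 3: offset=8 len=4
Fragment 4: offset=0 len=5
Gaps: 5-7

Answer: 5-7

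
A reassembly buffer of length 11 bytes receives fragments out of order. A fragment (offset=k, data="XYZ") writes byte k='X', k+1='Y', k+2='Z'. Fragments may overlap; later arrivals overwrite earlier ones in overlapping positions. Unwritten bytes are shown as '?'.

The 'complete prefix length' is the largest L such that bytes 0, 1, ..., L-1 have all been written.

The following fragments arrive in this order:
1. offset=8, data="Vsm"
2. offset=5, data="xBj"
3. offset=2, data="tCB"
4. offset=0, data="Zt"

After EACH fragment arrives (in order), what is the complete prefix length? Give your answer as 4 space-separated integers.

Answer: 0 0 0 11

Derivation:
Fragment 1: offset=8 data="Vsm" -> buffer=????????Vsm -> prefix_len=0
Fragment 2: offset=5 data="xBj" -> buffer=?????xBjVsm -> prefix_len=0
Fragment 3: offset=2 data="tCB" -> buffer=??tCBxBjVsm -> prefix_len=0
Fragment 4: offset=0 data="Zt" -> buffer=ZttCBxBjVsm -> prefix_len=11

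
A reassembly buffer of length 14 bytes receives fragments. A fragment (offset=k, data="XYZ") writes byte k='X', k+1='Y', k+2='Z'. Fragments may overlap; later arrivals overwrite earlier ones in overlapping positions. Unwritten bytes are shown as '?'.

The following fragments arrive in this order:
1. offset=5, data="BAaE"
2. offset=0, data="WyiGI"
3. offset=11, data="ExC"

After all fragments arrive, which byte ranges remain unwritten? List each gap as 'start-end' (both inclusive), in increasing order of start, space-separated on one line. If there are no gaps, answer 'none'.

Answer: 9-10

Derivation:
Fragment 1: offset=5 len=4
Fragment 2: offset=0 len=5
Fragment 3: offset=11 len=3
Gaps: 9-10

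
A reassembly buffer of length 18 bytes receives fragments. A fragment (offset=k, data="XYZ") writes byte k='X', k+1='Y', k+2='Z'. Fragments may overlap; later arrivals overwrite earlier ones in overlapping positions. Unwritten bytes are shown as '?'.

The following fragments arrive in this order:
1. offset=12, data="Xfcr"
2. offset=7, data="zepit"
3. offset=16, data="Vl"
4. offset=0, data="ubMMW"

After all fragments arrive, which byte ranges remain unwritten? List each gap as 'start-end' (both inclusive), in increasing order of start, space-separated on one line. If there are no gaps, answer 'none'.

Fragment 1: offset=12 len=4
Fragment 2: offset=7 len=5
Fragment 3: offset=16 len=2
Fragment 4: offset=0 len=5
Gaps: 5-6

Answer: 5-6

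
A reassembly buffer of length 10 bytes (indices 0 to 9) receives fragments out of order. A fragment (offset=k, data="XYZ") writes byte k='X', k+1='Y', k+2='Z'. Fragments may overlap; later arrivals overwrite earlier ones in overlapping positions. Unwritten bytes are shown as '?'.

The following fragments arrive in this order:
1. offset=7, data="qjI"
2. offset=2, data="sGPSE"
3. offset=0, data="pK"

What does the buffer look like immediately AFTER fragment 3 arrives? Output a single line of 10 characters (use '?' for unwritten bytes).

Answer: pKsGPSEqjI

Derivation:
Fragment 1: offset=7 data="qjI" -> buffer=???????qjI
Fragment 2: offset=2 data="sGPSE" -> buffer=??sGPSEqjI
Fragment 3: offset=0 data="pK" -> buffer=pKsGPSEqjI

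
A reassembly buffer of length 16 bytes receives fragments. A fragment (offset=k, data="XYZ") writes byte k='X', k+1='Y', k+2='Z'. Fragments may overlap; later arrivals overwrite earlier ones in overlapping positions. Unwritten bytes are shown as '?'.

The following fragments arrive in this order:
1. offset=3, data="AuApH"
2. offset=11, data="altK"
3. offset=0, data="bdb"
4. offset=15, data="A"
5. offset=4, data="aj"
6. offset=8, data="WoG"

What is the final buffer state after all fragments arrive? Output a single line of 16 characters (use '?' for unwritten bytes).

Answer: bdbAajpHWoGaltKA

Derivation:
Fragment 1: offset=3 data="AuApH" -> buffer=???AuApH????????
Fragment 2: offset=11 data="altK" -> buffer=???AuApH???altK?
Fragment 3: offset=0 data="bdb" -> buffer=bdbAuApH???altK?
Fragment 4: offset=15 data="A" -> buffer=bdbAuApH???altKA
Fragment 5: offset=4 data="aj" -> buffer=bdbAajpH???altKA
Fragment 6: offset=8 data="WoG" -> buffer=bdbAajpHWoGaltKA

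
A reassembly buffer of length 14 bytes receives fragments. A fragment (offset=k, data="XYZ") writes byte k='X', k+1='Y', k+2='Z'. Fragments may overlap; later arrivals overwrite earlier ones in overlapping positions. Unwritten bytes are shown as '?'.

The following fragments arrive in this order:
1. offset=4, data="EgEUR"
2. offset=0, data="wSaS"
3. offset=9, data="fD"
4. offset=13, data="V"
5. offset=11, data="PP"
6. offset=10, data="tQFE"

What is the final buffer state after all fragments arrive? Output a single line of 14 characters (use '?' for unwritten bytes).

Fragment 1: offset=4 data="EgEUR" -> buffer=????EgEUR?????
Fragment 2: offset=0 data="wSaS" -> buffer=wSaSEgEUR?????
Fragment 3: offset=9 data="fD" -> buffer=wSaSEgEURfD???
Fragment 4: offset=13 data="V" -> buffer=wSaSEgEURfD??V
Fragment 5: offset=11 data="PP" -> buffer=wSaSEgEURfDPPV
Fragment 6: offset=10 data="tQFE" -> buffer=wSaSEgEURftQFE

Answer: wSaSEgEURftQFE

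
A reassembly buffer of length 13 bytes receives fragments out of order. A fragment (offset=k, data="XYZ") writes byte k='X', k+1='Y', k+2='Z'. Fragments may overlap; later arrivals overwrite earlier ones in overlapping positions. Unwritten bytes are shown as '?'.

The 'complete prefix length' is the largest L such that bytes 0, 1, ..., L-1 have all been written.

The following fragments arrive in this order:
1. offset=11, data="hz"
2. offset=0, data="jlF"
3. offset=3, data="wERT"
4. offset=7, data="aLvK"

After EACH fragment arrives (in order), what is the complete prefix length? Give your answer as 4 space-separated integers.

Answer: 0 3 7 13

Derivation:
Fragment 1: offset=11 data="hz" -> buffer=???????????hz -> prefix_len=0
Fragment 2: offset=0 data="jlF" -> buffer=jlF????????hz -> prefix_len=3
Fragment 3: offset=3 data="wERT" -> buffer=jlFwERT????hz -> prefix_len=7
Fragment 4: offset=7 data="aLvK" -> buffer=jlFwERTaLvKhz -> prefix_len=13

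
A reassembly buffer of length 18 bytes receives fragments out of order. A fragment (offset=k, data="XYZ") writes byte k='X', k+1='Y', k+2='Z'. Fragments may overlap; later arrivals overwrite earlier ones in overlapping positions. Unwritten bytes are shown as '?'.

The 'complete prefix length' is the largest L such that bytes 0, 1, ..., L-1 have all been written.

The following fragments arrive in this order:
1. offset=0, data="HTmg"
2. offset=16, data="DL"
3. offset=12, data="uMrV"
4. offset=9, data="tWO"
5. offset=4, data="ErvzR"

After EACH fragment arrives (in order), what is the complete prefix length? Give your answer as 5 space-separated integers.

Answer: 4 4 4 4 18

Derivation:
Fragment 1: offset=0 data="HTmg" -> buffer=HTmg?????????????? -> prefix_len=4
Fragment 2: offset=16 data="DL" -> buffer=HTmg????????????DL -> prefix_len=4
Fragment 3: offset=12 data="uMrV" -> buffer=HTmg????????uMrVDL -> prefix_len=4
Fragment 4: offset=9 data="tWO" -> buffer=HTmg?????tWOuMrVDL -> prefix_len=4
Fragment 5: offset=4 data="ErvzR" -> buffer=HTmgErvzRtWOuMrVDL -> prefix_len=18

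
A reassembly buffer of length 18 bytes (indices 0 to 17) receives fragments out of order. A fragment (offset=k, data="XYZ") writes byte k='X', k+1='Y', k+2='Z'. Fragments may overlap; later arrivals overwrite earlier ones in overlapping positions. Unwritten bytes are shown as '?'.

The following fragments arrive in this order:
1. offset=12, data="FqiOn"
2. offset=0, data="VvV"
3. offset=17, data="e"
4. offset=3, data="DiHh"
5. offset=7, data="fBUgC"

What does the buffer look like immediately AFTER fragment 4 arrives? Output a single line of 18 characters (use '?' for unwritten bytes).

Fragment 1: offset=12 data="FqiOn" -> buffer=????????????FqiOn?
Fragment 2: offset=0 data="VvV" -> buffer=VvV?????????FqiOn?
Fragment 3: offset=17 data="e" -> buffer=VvV?????????FqiOne
Fragment 4: offset=3 data="DiHh" -> buffer=VvVDiHh?????FqiOne

Answer: VvVDiHh?????FqiOne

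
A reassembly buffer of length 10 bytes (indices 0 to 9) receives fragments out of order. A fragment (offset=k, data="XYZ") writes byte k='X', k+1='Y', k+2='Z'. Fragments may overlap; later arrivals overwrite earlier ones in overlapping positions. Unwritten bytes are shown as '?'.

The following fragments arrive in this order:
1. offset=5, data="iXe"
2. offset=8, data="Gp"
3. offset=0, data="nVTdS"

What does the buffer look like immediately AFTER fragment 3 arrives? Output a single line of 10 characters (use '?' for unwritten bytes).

Answer: nVTdSiXeGp

Derivation:
Fragment 1: offset=5 data="iXe" -> buffer=?????iXe??
Fragment 2: offset=8 data="Gp" -> buffer=?????iXeGp
Fragment 3: offset=0 data="nVTdS" -> buffer=nVTdSiXeGp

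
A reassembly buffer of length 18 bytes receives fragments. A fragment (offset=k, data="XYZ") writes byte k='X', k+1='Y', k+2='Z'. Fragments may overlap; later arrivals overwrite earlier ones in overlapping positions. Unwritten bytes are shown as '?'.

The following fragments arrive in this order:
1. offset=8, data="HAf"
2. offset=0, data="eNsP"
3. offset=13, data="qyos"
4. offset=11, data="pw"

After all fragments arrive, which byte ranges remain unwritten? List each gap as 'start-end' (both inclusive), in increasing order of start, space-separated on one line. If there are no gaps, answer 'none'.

Answer: 4-7 17-17

Derivation:
Fragment 1: offset=8 len=3
Fragment 2: offset=0 len=4
Fragment 3: offset=13 len=4
Fragment 4: offset=11 len=2
Gaps: 4-7 17-17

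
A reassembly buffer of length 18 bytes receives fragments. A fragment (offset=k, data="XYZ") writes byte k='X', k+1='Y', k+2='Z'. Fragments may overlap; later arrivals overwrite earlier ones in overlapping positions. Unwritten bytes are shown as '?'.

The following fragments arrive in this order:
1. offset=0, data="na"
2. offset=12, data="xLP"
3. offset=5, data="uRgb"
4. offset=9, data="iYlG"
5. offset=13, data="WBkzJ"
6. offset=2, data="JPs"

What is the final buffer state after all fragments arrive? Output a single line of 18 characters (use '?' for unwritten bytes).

Fragment 1: offset=0 data="na" -> buffer=na????????????????
Fragment 2: offset=12 data="xLP" -> buffer=na??????????xLP???
Fragment 3: offset=5 data="uRgb" -> buffer=na???uRgb???xLP???
Fragment 4: offset=9 data="iYlG" -> buffer=na???uRgbiYlGLP???
Fragment 5: offset=13 data="WBkzJ" -> buffer=na???uRgbiYlGWBkzJ
Fragment 6: offset=2 data="JPs" -> buffer=naJPsuRgbiYlGWBkzJ

Answer: naJPsuRgbiYlGWBkzJ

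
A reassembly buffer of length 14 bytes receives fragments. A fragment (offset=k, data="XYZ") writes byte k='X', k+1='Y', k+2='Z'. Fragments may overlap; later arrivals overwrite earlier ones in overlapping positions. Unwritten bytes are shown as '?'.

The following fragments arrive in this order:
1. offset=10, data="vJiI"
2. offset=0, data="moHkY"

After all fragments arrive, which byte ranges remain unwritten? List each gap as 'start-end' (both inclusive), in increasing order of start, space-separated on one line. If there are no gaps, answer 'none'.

Answer: 5-9

Derivation:
Fragment 1: offset=10 len=4
Fragment 2: offset=0 len=5
Gaps: 5-9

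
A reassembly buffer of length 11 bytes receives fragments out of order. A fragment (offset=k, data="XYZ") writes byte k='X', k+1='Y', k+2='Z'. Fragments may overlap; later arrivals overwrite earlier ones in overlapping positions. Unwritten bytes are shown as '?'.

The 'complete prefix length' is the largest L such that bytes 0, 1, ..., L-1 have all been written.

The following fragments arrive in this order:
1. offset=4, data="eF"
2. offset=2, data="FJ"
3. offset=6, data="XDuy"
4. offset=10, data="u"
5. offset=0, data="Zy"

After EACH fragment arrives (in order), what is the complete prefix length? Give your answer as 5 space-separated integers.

Fragment 1: offset=4 data="eF" -> buffer=????eF????? -> prefix_len=0
Fragment 2: offset=2 data="FJ" -> buffer=??FJeF????? -> prefix_len=0
Fragment 3: offset=6 data="XDuy" -> buffer=??FJeFXDuy? -> prefix_len=0
Fragment 4: offset=10 data="u" -> buffer=??FJeFXDuyu -> prefix_len=0
Fragment 5: offset=0 data="Zy" -> buffer=ZyFJeFXDuyu -> prefix_len=11

Answer: 0 0 0 0 11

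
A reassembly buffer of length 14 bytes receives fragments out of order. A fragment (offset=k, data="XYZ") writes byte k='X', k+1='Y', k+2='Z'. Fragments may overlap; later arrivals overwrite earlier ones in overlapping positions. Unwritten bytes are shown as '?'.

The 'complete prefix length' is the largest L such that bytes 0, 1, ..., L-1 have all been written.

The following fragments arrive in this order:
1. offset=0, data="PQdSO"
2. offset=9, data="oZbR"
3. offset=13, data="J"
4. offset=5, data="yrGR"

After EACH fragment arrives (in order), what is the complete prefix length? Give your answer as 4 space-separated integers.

Answer: 5 5 5 14

Derivation:
Fragment 1: offset=0 data="PQdSO" -> buffer=PQdSO????????? -> prefix_len=5
Fragment 2: offset=9 data="oZbR" -> buffer=PQdSO????oZbR? -> prefix_len=5
Fragment 3: offset=13 data="J" -> buffer=PQdSO????oZbRJ -> prefix_len=5
Fragment 4: offset=5 data="yrGR" -> buffer=PQdSOyrGRoZbRJ -> prefix_len=14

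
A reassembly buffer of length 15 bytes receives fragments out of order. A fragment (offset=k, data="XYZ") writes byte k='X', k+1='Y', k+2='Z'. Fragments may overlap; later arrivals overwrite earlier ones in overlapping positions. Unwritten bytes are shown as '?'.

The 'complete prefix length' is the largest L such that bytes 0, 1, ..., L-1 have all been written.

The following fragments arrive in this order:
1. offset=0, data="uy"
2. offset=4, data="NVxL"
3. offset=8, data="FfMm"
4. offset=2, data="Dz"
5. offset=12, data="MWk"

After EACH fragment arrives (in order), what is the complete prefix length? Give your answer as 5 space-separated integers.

Fragment 1: offset=0 data="uy" -> buffer=uy????????????? -> prefix_len=2
Fragment 2: offset=4 data="NVxL" -> buffer=uy??NVxL??????? -> prefix_len=2
Fragment 3: offset=8 data="FfMm" -> buffer=uy??NVxLFfMm??? -> prefix_len=2
Fragment 4: offset=2 data="Dz" -> buffer=uyDzNVxLFfMm??? -> prefix_len=12
Fragment 5: offset=12 data="MWk" -> buffer=uyDzNVxLFfMmMWk -> prefix_len=15

Answer: 2 2 2 12 15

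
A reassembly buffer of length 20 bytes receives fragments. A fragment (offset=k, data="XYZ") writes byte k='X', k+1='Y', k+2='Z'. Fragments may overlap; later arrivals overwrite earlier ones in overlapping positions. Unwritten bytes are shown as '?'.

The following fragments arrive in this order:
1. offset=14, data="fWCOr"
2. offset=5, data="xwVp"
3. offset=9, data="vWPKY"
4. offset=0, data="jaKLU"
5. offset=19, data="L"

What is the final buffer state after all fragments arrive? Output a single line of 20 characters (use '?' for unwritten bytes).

Fragment 1: offset=14 data="fWCOr" -> buffer=??????????????fWCOr?
Fragment 2: offset=5 data="xwVp" -> buffer=?????xwVp?????fWCOr?
Fragment 3: offset=9 data="vWPKY" -> buffer=?????xwVpvWPKYfWCOr?
Fragment 4: offset=0 data="jaKLU" -> buffer=jaKLUxwVpvWPKYfWCOr?
Fragment 5: offset=19 data="L" -> buffer=jaKLUxwVpvWPKYfWCOrL

Answer: jaKLUxwVpvWPKYfWCOrL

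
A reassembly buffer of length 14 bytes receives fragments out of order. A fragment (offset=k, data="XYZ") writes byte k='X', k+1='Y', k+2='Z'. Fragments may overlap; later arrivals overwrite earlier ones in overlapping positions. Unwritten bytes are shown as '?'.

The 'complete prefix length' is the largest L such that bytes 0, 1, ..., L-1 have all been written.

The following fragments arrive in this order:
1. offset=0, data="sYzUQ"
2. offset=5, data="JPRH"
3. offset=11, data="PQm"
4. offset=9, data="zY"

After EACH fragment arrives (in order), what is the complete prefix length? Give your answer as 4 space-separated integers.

Fragment 1: offset=0 data="sYzUQ" -> buffer=sYzUQ????????? -> prefix_len=5
Fragment 2: offset=5 data="JPRH" -> buffer=sYzUQJPRH????? -> prefix_len=9
Fragment 3: offset=11 data="PQm" -> buffer=sYzUQJPRH??PQm -> prefix_len=9
Fragment 4: offset=9 data="zY" -> buffer=sYzUQJPRHzYPQm -> prefix_len=14

Answer: 5 9 9 14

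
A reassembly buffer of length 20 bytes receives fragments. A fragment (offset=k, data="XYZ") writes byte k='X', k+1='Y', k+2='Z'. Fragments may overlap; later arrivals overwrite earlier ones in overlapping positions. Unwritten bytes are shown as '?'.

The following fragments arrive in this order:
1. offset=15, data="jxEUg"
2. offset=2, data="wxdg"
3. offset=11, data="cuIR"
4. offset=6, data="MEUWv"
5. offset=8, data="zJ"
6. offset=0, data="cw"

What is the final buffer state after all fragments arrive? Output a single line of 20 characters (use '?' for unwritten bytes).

Answer: cwwxdgMEzJvcuIRjxEUg

Derivation:
Fragment 1: offset=15 data="jxEUg" -> buffer=???????????????jxEUg
Fragment 2: offset=2 data="wxdg" -> buffer=??wxdg?????????jxEUg
Fragment 3: offset=11 data="cuIR" -> buffer=??wxdg?????cuIRjxEUg
Fragment 4: offset=6 data="MEUWv" -> buffer=??wxdgMEUWvcuIRjxEUg
Fragment 5: offset=8 data="zJ" -> buffer=??wxdgMEzJvcuIRjxEUg
Fragment 6: offset=0 data="cw" -> buffer=cwwxdgMEzJvcuIRjxEUg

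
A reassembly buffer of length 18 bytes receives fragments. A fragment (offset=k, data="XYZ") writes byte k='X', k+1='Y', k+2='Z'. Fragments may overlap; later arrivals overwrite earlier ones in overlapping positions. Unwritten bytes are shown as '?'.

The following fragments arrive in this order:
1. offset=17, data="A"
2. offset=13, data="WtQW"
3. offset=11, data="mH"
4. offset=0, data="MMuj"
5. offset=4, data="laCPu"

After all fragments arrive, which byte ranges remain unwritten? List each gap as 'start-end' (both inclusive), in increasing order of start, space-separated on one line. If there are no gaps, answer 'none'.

Answer: 9-10

Derivation:
Fragment 1: offset=17 len=1
Fragment 2: offset=13 len=4
Fragment 3: offset=11 len=2
Fragment 4: offset=0 len=4
Fragment 5: offset=4 len=5
Gaps: 9-10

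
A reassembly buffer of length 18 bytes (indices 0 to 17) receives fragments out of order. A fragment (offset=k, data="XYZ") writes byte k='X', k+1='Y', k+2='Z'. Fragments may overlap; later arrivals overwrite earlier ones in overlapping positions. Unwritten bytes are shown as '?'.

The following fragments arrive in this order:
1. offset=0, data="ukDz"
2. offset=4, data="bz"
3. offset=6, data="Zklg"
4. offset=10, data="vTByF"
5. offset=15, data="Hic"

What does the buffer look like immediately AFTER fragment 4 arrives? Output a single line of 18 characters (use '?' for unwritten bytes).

Answer: ukDzbzZklgvTByF???

Derivation:
Fragment 1: offset=0 data="ukDz" -> buffer=ukDz??????????????
Fragment 2: offset=4 data="bz" -> buffer=ukDzbz????????????
Fragment 3: offset=6 data="Zklg" -> buffer=ukDzbzZklg????????
Fragment 4: offset=10 data="vTByF" -> buffer=ukDzbzZklgvTByF???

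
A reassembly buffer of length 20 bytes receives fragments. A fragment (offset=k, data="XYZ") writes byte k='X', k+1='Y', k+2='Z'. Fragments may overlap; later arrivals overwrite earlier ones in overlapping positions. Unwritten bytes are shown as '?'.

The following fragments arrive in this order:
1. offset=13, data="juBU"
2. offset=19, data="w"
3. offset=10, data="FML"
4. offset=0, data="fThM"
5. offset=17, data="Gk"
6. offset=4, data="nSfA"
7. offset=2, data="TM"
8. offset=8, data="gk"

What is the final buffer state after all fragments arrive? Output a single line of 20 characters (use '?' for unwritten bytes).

Fragment 1: offset=13 data="juBU" -> buffer=?????????????juBU???
Fragment 2: offset=19 data="w" -> buffer=?????????????juBU??w
Fragment 3: offset=10 data="FML" -> buffer=??????????FMLjuBU??w
Fragment 4: offset=0 data="fThM" -> buffer=fThM??????FMLjuBU??w
Fragment 5: offset=17 data="Gk" -> buffer=fThM??????FMLjuBUGkw
Fragment 6: offset=4 data="nSfA" -> buffer=fThMnSfA??FMLjuBUGkw
Fragment 7: offset=2 data="TM" -> buffer=fTTMnSfA??FMLjuBUGkw
Fragment 8: offset=8 data="gk" -> buffer=fTTMnSfAgkFMLjuBUGkw

Answer: fTTMnSfAgkFMLjuBUGkw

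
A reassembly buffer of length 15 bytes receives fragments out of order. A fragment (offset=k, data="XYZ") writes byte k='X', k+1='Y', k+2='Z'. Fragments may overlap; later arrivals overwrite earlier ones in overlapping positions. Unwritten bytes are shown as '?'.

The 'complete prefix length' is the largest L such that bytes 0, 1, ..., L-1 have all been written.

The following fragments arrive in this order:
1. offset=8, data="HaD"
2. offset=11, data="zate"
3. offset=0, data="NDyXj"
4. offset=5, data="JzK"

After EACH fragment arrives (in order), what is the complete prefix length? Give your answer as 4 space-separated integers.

Answer: 0 0 5 15

Derivation:
Fragment 1: offset=8 data="HaD" -> buffer=????????HaD???? -> prefix_len=0
Fragment 2: offset=11 data="zate" -> buffer=????????HaDzate -> prefix_len=0
Fragment 3: offset=0 data="NDyXj" -> buffer=NDyXj???HaDzate -> prefix_len=5
Fragment 4: offset=5 data="JzK" -> buffer=NDyXjJzKHaDzate -> prefix_len=15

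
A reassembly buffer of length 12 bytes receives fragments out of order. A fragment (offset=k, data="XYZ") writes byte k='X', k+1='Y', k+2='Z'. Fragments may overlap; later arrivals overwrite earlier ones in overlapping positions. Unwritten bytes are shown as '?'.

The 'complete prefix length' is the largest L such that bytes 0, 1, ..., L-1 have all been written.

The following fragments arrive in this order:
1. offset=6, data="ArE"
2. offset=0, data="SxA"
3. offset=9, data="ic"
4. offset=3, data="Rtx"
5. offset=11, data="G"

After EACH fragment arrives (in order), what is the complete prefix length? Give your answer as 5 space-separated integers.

Fragment 1: offset=6 data="ArE" -> buffer=??????ArE??? -> prefix_len=0
Fragment 2: offset=0 data="SxA" -> buffer=SxA???ArE??? -> prefix_len=3
Fragment 3: offset=9 data="ic" -> buffer=SxA???ArEic? -> prefix_len=3
Fragment 4: offset=3 data="Rtx" -> buffer=SxARtxArEic? -> prefix_len=11
Fragment 5: offset=11 data="G" -> buffer=SxARtxArEicG -> prefix_len=12

Answer: 0 3 3 11 12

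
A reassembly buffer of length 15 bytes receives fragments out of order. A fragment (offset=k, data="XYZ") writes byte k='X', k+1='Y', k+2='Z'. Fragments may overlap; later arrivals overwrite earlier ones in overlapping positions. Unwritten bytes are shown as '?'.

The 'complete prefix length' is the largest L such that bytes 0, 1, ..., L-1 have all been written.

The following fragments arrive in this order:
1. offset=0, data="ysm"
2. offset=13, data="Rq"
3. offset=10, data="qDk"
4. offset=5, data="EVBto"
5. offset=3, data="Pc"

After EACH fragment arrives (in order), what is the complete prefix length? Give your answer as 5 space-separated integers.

Fragment 1: offset=0 data="ysm" -> buffer=ysm???????????? -> prefix_len=3
Fragment 2: offset=13 data="Rq" -> buffer=ysm??????????Rq -> prefix_len=3
Fragment 3: offset=10 data="qDk" -> buffer=ysm???????qDkRq -> prefix_len=3
Fragment 4: offset=5 data="EVBto" -> buffer=ysm??EVBtoqDkRq -> prefix_len=3
Fragment 5: offset=3 data="Pc" -> buffer=ysmPcEVBtoqDkRq -> prefix_len=15

Answer: 3 3 3 3 15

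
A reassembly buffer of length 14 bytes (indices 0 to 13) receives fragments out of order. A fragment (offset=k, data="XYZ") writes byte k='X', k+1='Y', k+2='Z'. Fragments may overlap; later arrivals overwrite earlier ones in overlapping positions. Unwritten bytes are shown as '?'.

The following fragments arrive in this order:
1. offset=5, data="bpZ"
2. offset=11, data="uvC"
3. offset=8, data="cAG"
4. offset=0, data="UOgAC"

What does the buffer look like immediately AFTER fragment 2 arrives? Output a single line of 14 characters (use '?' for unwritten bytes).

Fragment 1: offset=5 data="bpZ" -> buffer=?????bpZ??????
Fragment 2: offset=11 data="uvC" -> buffer=?????bpZ???uvC

Answer: ?????bpZ???uvC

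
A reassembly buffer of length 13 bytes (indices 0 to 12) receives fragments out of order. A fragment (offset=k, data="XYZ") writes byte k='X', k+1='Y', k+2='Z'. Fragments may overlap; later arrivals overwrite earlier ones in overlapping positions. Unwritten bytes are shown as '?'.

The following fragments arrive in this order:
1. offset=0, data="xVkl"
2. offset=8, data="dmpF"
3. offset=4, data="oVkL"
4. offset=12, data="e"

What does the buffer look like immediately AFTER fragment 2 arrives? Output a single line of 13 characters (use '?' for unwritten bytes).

Fragment 1: offset=0 data="xVkl" -> buffer=xVkl?????????
Fragment 2: offset=8 data="dmpF" -> buffer=xVkl????dmpF?

Answer: xVkl????dmpF?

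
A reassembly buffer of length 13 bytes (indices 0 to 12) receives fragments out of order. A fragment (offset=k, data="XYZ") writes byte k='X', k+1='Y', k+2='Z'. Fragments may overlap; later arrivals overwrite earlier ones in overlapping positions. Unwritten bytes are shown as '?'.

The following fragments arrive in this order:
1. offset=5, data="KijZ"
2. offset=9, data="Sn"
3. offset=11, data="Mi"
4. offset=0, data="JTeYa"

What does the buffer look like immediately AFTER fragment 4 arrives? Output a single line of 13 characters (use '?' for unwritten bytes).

Answer: JTeYaKijZSnMi

Derivation:
Fragment 1: offset=5 data="KijZ" -> buffer=?????KijZ????
Fragment 2: offset=9 data="Sn" -> buffer=?????KijZSn??
Fragment 3: offset=11 data="Mi" -> buffer=?????KijZSnMi
Fragment 4: offset=0 data="JTeYa" -> buffer=JTeYaKijZSnMi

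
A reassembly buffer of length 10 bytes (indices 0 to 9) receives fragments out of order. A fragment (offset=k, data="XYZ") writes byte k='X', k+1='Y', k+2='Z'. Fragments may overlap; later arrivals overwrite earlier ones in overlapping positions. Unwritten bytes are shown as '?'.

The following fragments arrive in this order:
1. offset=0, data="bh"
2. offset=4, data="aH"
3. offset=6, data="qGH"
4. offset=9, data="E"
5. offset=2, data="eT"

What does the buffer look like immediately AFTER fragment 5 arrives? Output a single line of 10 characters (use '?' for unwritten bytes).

Fragment 1: offset=0 data="bh" -> buffer=bh????????
Fragment 2: offset=4 data="aH" -> buffer=bh??aH????
Fragment 3: offset=6 data="qGH" -> buffer=bh??aHqGH?
Fragment 4: offset=9 data="E" -> buffer=bh??aHqGHE
Fragment 5: offset=2 data="eT" -> buffer=bheTaHqGHE

Answer: bheTaHqGHE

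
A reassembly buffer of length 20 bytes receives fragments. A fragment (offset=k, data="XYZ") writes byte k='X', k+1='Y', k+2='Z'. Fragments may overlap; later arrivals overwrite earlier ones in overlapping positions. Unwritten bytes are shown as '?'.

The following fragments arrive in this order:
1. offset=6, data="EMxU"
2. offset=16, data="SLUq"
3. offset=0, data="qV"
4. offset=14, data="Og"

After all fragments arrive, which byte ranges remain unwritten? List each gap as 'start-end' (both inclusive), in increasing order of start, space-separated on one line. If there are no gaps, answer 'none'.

Answer: 2-5 10-13

Derivation:
Fragment 1: offset=6 len=4
Fragment 2: offset=16 len=4
Fragment 3: offset=0 len=2
Fragment 4: offset=14 len=2
Gaps: 2-5 10-13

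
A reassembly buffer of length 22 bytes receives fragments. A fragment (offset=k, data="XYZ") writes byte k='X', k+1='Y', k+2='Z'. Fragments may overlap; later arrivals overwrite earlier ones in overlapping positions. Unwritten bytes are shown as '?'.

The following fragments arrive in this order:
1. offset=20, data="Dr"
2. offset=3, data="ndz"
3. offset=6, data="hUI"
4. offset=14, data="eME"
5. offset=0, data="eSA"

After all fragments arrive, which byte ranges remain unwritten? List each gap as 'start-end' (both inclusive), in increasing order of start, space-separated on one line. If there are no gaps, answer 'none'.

Answer: 9-13 17-19

Derivation:
Fragment 1: offset=20 len=2
Fragment 2: offset=3 len=3
Fragment 3: offset=6 len=3
Fragment 4: offset=14 len=3
Fragment 5: offset=0 len=3
Gaps: 9-13 17-19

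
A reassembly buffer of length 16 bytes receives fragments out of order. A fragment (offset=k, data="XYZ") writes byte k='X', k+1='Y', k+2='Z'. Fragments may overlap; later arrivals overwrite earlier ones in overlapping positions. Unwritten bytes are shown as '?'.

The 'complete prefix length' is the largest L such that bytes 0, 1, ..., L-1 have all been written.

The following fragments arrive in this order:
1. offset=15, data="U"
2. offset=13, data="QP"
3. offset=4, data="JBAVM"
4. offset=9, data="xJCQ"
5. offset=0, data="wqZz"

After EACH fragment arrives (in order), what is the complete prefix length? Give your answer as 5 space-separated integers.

Fragment 1: offset=15 data="U" -> buffer=???????????????U -> prefix_len=0
Fragment 2: offset=13 data="QP" -> buffer=?????????????QPU -> prefix_len=0
Fragment 3: offset=4 data="JBAVM" -> buffer=????JBAVM????QPU -> prefix_len=0
Fragment 4: offset=9 data="xJCQ" -> buffer=????JBAVMxJCQQPU -> prefix_len=0
Fragment 5: offset=0 data="wqZz" -> buffer=wqZzJBAVMxJCQQPU -> prefix_len=16

Answer: 0 0 0 0 16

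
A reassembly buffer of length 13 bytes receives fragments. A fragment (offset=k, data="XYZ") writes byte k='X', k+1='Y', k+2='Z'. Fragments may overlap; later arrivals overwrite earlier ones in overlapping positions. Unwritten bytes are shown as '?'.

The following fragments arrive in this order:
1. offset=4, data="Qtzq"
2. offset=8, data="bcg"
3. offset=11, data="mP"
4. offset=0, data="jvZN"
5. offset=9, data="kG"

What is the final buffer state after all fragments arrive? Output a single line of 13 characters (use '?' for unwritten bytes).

Answer: jvZNQtzqbkGmP

Derivation:
Fragment 1: offset=4 data="Qtzq" -> buffer=????Qtzq?????
Fragment 2: offset=8 data="bcg" -> buffer=????Qtzqbcg??
Fragment 3: offset=11 data="mP" -> buffer=????QtzqbcgmP
Fragment 4: offset=0 data="jvZN" -> buffer=jvZNQtzqbcgmP
Fragment 5: offset=9 data="kG" -> buffer=jvZNQtzqbkGmP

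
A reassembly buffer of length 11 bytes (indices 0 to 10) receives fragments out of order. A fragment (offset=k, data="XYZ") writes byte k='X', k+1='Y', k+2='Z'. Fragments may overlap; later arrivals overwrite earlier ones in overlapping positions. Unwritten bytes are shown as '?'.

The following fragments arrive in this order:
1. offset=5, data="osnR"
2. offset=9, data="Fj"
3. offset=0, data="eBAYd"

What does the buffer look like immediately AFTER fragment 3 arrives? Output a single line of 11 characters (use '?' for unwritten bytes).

Fragment 1: offset=5 data="osnR" -> buffer=?????osnR??
Fragment 2: offset=9 data="Fj" -> buffer=?????osnRFj
Fragment 3: offset=0 data="eBAYd" -> buffer=eBAYdosnRFj

Answer: eBAYdosnRFj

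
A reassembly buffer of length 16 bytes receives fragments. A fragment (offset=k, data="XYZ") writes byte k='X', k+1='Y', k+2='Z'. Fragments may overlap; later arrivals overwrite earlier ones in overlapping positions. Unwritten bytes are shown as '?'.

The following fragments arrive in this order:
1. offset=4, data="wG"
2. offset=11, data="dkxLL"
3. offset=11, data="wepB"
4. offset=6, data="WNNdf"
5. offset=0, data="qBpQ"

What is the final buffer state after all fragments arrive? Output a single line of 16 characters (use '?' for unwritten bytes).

Fragment 1: offset=4 data="wG" -> buffer=????wG??????????
Fragment 2: offset=11 data="dkxLL" -> buffer=????wG?????dkxLL
Fragment 3: offset=11 data="wepB" -> buffer=????wG?????wepBL
Fragment 4: offset=6 data="WNNdf" -> buffer=????wGWNNdfwepBL
Fragment 5: offset=0 data="qBpQ" -> buffer=qBpQwGWNNdfwepBL

Answer: qBpQwGWNNdfwepBL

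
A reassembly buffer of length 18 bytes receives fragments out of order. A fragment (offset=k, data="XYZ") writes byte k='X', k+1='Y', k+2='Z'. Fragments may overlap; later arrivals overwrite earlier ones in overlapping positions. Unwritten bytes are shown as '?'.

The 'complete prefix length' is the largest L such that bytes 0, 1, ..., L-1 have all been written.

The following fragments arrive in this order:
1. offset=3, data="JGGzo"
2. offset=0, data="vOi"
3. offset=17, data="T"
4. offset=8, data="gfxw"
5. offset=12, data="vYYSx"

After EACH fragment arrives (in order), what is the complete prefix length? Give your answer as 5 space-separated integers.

Answer: 0 8 8 12 18

Derivation:
Fragment 1: offset=3 data="JGGzo" -> buffer=???JGGzo?????????? -> prefix_len=0
Fragment 2: offset=0 data="vOi" -> buffer=vOiJGGzo?????????? -> prefix_len=8
Fragment 3: offset=17 data="T" -> buffer=vOiJGGzo?????????T -> prefix_len=8
Fragment 4: offset=8 data="gfxw" -> buffer=vOiJGGzogfxw?????T -> prefix_len=12
Fragment 5: offset=12 data="vYYSx" -> buffer=vOiJGGzogfxwvYYSxT -> prefix_len=18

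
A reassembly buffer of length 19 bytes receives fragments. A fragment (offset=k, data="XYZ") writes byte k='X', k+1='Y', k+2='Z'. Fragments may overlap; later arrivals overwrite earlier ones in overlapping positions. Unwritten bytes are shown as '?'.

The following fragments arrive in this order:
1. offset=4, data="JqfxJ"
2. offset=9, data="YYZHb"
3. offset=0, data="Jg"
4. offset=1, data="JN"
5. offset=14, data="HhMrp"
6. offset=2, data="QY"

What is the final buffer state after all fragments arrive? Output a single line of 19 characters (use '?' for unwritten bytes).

Fragment 1: offset=4 data="JqfxJ" -> buffer=????JqfxJ??????????
Fragment 2: offset=9 data="YYZHb" -> buffer=????JqfxJYYZHb?????
Fragment 3: offset=0 data="Jg" -> buffer=Jg??JqfxJYYZHb?????
Fragment 4: offset=1 data="JN" -> buffer=JJN?JqfxJYYZHb?????
Fragment 5: offset=14 data="HhMrp" -> buffer=JJN?JqfxJYYZHbHhMrp
Fragment 6: offset=2 data="QY" -> buffer=JJQYJqfxJYYZHbHhMrp

Answer: JJQYJqfxJYYZHbHhMrp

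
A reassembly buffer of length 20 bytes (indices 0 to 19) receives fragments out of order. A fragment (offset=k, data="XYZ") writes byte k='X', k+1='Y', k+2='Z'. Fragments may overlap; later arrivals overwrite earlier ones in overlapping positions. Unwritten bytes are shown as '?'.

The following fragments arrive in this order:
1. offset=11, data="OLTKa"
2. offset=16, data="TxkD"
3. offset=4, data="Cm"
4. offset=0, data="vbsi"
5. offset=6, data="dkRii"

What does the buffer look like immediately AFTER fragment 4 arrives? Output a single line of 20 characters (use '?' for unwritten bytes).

Answer: vbsiCm?????OLTKaTxkD

Derivation:
Fragment 1: offset=11 data="OLTKa" -> buffer=???????????OLTKa????
Fragment 2: offset=16 data="TxkD" -> buffer=???????????OLTKaTxkD
Fragment 3: offset=4 data="Cm" -> buffer=????Cm?????OLTKaTxkD
Fragment 4: offset=0 data="vbsi" -> buffer=vbsiCm?????OLTKaTxkD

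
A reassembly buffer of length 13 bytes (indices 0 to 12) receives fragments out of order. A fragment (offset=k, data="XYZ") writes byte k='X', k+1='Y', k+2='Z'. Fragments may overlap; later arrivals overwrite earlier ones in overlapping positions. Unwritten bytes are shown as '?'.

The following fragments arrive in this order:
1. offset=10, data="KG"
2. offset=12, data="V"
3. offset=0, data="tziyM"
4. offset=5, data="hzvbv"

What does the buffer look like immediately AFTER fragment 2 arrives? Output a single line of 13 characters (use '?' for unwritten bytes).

Answer: ??????????KGV

Derivation:
Fragment 1: offset=10 data="KG" -> buffer=??????????KG?
Fragment 2: offset=12 data="V" -> buffer=??????????KGV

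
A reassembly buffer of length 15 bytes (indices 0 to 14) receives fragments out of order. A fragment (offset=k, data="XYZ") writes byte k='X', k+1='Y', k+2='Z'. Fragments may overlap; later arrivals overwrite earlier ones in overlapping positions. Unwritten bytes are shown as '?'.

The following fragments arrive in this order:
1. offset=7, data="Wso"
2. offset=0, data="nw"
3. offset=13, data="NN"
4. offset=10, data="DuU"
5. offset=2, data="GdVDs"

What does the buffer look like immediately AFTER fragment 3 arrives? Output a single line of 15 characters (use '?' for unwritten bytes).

Answer: nw?????Wso???NN

Derivation:
Fragment 1: offset=7 data="Wso" -> buffer=???????Wso?????
Fragment 2: offset=0 data="nw" -> buffer=nw?????Wso?????
Fragment 3: offset=13 data="NN" -> buffer=nw?????Wso???NN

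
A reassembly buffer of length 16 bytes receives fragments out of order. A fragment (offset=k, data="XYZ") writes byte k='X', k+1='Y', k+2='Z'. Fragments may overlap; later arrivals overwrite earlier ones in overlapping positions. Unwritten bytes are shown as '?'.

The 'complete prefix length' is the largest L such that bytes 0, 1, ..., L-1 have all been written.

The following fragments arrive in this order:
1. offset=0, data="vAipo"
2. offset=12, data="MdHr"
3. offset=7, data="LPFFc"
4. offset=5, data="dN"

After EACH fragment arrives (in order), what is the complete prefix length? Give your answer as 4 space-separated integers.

Fragment 1: offset=0 data="vAipo" -> buffer=vAipo??????????? -> prefix_len=5
Fragment 2: offset=12 data="MdHr" -> buffer=vAipo???????MdHr -> prefix_len=5
Fragment 3: offset=7 data="LPFFc" -> buffer=vAipo??LPFFcMdHr -> prefix_len=5
Fragment 4: offset=5 data="dN" -> buffer=vAipodNLPFFcMdHr -> prefix_len=16

Answer: 5 5 5 16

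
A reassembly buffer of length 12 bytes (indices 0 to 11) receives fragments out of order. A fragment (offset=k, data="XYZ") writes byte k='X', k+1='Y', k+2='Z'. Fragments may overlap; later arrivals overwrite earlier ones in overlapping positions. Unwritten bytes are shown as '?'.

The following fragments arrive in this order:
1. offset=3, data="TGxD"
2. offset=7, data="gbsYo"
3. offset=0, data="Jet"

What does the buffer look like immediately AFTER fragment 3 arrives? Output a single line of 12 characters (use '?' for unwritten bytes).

Answer: JetTGxDgbsYo

Derivation:
Fragment 1: offset=3 data="TGxD" -> buffer=???TGxD?????
Fragment 2: offset=7 data="gbsYo" -> buffer=???TGxDgbsYo
Fragment 3: offset=0 data="Jet" -> buffer=JetTGxDgbsYo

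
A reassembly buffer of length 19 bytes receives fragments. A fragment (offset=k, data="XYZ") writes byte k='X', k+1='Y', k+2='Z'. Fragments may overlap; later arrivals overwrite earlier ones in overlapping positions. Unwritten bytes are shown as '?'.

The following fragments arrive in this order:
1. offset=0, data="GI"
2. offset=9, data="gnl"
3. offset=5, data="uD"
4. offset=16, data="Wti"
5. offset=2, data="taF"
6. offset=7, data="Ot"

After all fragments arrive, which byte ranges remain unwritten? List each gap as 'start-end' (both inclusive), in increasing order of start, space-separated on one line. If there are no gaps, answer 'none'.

Fragment 1: offset=0 len=2
Fragment 2: offset=9 len=3
Fragment 3: offset=5 len=2
Fragment 4: offset=16 len=3
Fragment 5: offset=2 len=3
Fragment 6: offset=7 len=2
Gaps: 12-15

Answer: 12-15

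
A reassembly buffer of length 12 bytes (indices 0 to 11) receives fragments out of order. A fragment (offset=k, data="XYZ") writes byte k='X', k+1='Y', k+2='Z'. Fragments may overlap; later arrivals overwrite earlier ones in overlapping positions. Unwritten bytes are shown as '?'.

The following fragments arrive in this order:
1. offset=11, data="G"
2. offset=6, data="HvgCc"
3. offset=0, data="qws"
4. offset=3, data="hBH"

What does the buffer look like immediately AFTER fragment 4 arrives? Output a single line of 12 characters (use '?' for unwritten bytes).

Answer: qwshBHHvgCcG

Derivation:
Fragment 1: offset=11 data="G" -> buffer=???????????G
Fragment 2: offset=6 data="HvgCc" -> buffer=??????HvgCcG
Fragment 3: offset=0 data="qws" -> buffer=qws???HvgCcG
Fragment 4: offset=3 data="hBH" -> buffer=qwshBHHvgCcG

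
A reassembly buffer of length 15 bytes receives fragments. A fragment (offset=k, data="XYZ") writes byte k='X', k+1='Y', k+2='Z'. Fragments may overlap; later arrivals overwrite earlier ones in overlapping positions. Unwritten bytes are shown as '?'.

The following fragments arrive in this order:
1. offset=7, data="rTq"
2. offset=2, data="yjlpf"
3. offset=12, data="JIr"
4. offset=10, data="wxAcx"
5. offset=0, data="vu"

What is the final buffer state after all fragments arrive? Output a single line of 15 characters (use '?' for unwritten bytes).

Answer: vuyjlpfrTqwxAcx

Derivation:
Fragment 1: offset=7 data="rTq" -> buffer=???????rTq?????
Fragment 2: offset=2 data="yjlpf" -> buffer=??yjlpfrTq?????
Fragment 3: offset=12 data="JIr" -> buffer=??yjlpfrTq??JIr
Fragment 4: offset=10 data="wxAcx" -> buffer=??yjlpfrTqwxAcx
Fragment 5: offset=0 data="vu" -> buffer=vuyjlpfrTqwxAcx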